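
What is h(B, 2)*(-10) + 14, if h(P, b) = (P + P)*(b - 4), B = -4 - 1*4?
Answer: -306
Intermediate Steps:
B = -8 (B = -4 - 4 = -8)
h(P, b) = 2*P*(-4 + b) (h(P, b) = (2*P)*(-4 + b) = 2*P*(-4 + b))
h(B, 2)*(-10) + 14 = (2*(-8)*(-4 + 2))*(-10) + 14 = (2*(-8)*(-2))*(-10) + 14 = 32*(-10) + 14 = -320 + 14 = -306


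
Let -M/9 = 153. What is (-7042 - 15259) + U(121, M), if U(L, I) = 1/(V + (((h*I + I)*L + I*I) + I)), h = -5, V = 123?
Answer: -57120510242/2561343 ≈ -22301.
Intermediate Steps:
M = -1377 (M = -9*153 = -1377)
U(L, I) = 1/(123 + I + I² - 4*I*L) (U(L, I) = 1/(123 + (((-5*I + I)*L + I*I) + I)) = 1/(123 + (((-4*I)*L + I²) + I)) = 1/(123 + ((-4*I*L + I²) + I)) = 1/(123 + ((I² - 4*I*L) + I)) = 1/(123 + (I + I² - 4*I*L)) = 1/(123 + I + I² - 4*I*L))
(-7042 - 15259) + U(121, M) = (-7042 - 15259) + 1/(123 - 1377 + (-1377)² - 4*(-1377)*121) = -22301 + 1/(123 - 1377 + 1896129 + 666468) = -22301 + 1/2561343 = -57120510242/2561343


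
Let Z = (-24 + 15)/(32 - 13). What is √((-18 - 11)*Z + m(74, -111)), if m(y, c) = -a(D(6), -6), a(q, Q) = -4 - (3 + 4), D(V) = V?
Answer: √8930/19 ≈ 4.9736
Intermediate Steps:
Z = -9/19 ≈ -0.47368
a(q, Q) = -11 (a(q, Q) = -4 - 1*7 = -4 - 7 = -11)
m(y, c) = 11 (m(y, c) = -1*(-11) = 11)
√((-18 - 11)*Z + m(74, -111)) = √((-18 - 11)*(-9/19) + 11) = √(-29*(-9/19) + 11) = √(261/19 + 11) = √(470/19) = √8930/19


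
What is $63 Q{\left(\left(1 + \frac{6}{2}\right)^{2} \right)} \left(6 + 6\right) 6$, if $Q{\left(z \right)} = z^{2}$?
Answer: $1161216$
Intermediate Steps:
$63 Q{\left(\left(1 + \frac{6}{2}\right)^{2} \right)} \left(6 + 6\right) 6 = 63 \left(\left(1 + \frac{6}{2}\right)^{2}\right)^{2} \left(6 + 6\right) 6 = 63 \left(\left(1 + 6 \cdot \frac{1}{2}\right)^{2}\right)^{2} \cdot 12 \cdot 6 = 63 \left(\left(1 + 3\right)^{2}\right)^{2} \cdot 72 = 63 \left(4^{2}\right)^{2} \cdot 72 = 63 \cdot 16^{2} \cdot 72 = 63 \cdot 256 \cdot 72 = 16128 \cdot 72 = 1161216$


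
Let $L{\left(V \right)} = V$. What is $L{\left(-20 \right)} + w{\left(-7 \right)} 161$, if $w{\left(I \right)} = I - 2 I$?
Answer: $1107$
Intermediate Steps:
$w{\left(I \right)} = - I$
$L{\left(-20 \right)} + w{\left(-7 \right)} 161 = -20 + \left(-1\right) \left(-7\right) 161 = -20 + 7 \cdot 161 = -20 + 1127 = 1107$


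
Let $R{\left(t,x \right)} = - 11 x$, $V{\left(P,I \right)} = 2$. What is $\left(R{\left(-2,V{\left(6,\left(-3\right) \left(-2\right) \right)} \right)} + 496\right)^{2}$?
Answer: $224676$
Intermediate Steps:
$\left(R{\left(-2,V{\left(6,\left(-3\right) \left(-2\right) \right)} \right)} + 496\right)^{2} = \left(\left(-11\right) 2 + 496\right)^{2} = \left(-22 + 496\right)^{2} = 474^{2} = 224676$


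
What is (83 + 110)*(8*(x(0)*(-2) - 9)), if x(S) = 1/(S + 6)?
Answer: -43232/3 ≈ -14411.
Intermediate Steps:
x(S) = 1/(6 + S)
(83 + 110)*(8*(x(0)*(-2) - 9)) = (83 + 110)*(8*(-2/(6 + 0) - 9)) = 193*(8*(-2/6 - 9)) = 193*(8*((⅙)*(-2) - 9)) = 193*(8*(-⅓ - 9)) = 193*(8*(-28/3)) = 193*(-224/3) = -43232/3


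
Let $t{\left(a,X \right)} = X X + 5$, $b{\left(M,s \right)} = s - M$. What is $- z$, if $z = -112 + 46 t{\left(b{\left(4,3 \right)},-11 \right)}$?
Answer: $-5684$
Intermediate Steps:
$t{\left(a,X \right)} = 5 + X^{2}$ ($t{\left(a,X \right)} = X^{2} + 5 = 5 + X^{2}$)
$z = 5684$ ($z = -112 + 46 \left(5 + \left(-11\right)^{2}\right) = -112 + 46 \left(5 + 121\right) = -112 + 46 \cdot 126 = -112 + 5796 = 5684$)
$- z = \left(-1\right) 5684 = -5684$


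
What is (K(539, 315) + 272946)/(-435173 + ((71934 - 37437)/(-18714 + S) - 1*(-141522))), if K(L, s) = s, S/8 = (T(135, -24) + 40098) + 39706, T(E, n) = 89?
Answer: -56513107410/60729951811 ≈ -0.93056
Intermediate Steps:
S = 639144 (S = 8*((89 + 40098) + 39706) = 8*(40187 + 39706) = 8*79893 = 639144)
(K(539, 315) + 272946)/(-435173 + ((71934 - 37437)/(-18714 + S) - 1*(-141522))) = (315 + 272946)/(-435173 + ((71934 - 37437)/(-18714 + 639144) - 1*(-141522))) = 273261/(-435173 + (34497/620430 + 141522)) = 273261/(-435173 + (34497*(1/620430) + 141522)) = 273261/(-435173 + (11499/206810 + 141522)) = 273261/(-435173 + 29268176319/206810) = 273261/(-60729951811/206810) = 273261*(-206810/60729951811) = -56513107410/60729951811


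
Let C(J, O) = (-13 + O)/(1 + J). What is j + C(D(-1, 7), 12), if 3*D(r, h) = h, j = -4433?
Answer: -44333/10 ≈ -4433.3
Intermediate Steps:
D(r, h) = h/3
C(J, O) = (-13 + O)/(1 + J)
j + C(D(-1, 7), 12) = -4433 + (-13 + 12)/(1 + (1/3)*7) = -4433 - 1/(1 + 7/3) = -4433 - 1/(10/3) = -4433 + (3/10)*(-1) = -4433 - 3/10 = -44333/10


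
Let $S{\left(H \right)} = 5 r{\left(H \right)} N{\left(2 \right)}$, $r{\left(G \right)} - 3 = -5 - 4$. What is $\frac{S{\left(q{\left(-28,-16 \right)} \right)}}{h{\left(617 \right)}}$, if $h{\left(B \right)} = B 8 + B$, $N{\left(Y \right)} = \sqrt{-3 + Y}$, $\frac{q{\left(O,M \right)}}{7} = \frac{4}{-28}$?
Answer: $- \frac{10 i}{1851} \approx - 0.0054025 i$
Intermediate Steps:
$r{\left(G \right)} = -6$ ($r{\left(G \right)} = 3 - 9 = -6$)
$q{\left(O,M \right)} = -1$ ($q{\left(O,M \right)} = 7 \frac{4}{-28} = 7 \cdot 4 \left(- \frac{1}{28}\right) = 7 \left(- \frac{1}{7}\right) = -1$)
$S{\left(H \right)} = - 30 i$ ($S{\left(H \right)} = 5 \left(-6\right) \sqrt{-3 + 2} = - 30 \sqrt{-1} = - 30 i$)
$h{\left(B \right)} = 9 B$ ($h{\left(B \right)} = 8 B + B = 9 B$)
$\frac{S{\left(q{\left(-28,-16 \right)} \right)}}{h{\left(617 \right)}} = \frac{\left(-30\right) i}{9 \cdot 617} = \frac{\left(-30\right) i}{5553} = - 30 i \frac{1}{5553} = - \frac{10 i}{1851}$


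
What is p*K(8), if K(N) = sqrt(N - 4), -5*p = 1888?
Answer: -3776/5 ≈ -755.20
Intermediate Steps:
p = -1888/5 (p = -1/5*1888 = -1888/5 ≈ -377.60)
K(N) = sqrt(-4 + N)
p*K(8) = -1888*sqrt(-4 + 8)/5 = -1888*sqrt(4)/5 = -1888/5*2 = -3776/5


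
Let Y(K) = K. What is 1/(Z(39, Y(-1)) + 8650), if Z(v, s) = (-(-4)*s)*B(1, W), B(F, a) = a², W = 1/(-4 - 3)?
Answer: 49/423846 ≈ 0.00011561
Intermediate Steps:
W = -⅐ (W = 1/(-7) = -⅐ ≈ -0.14286)
Z(v, s) = 4*s/49 (Z(v, s) = (-(-4)*s)*(-⅐)² = (4*s)*(1/49) = 4*s/49)
1/(Z(39, Y(-1)) + 8650) = 1/((4/49)*(-1) + 8650) = 1/(-4/49 + 8650) = 1/(423846/49) = 49/423846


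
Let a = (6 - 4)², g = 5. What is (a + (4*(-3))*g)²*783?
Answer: 2455488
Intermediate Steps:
a = 4 (a = 2² = 4)
(a + (4*(-3))*g)²*783 = (4 + (4*(-3))*5)²*783 = (4 - 12*5)²*783 = (4 - 60)²*783 = (-56)²*783 = 3136*783 = 2455488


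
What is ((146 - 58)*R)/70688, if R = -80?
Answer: -220/2209 ≈ -0.099593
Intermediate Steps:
((146 - 58)*R)/70688 = ((146 - 58)*(-80))/70688 = (88*(-80))*(1/70688) = -7040*1/70688 = -220/2209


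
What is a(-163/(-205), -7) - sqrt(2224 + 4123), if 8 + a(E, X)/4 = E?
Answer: -5908/205 - sqrt(6347) ≈ -108.49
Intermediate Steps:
a(E, X) = -32 + 4*E
a(-163/(-205), -7) - sqrt(2224 + 4123) = (-32 + 4*(-163/(-205))) - sqrt(2224 + 4123) = (-32 + 4*(-163*(-1/205))) - sqrt(6347) = (-32 + 4*(163/205)) - sqrt(6347) = (-32 + 652/205) - sqrt(6347) = -5908/205 - sqrt(6347)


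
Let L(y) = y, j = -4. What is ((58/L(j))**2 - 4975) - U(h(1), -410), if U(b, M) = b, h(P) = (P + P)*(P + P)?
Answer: -19075/4 ≈ -4768.8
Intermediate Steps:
h(P) = 4*P**2 (h(P) = (2*P)*(2*P) = 4*P**2)
((58/L(j))**2 - 4975) - U(h(1), -410) = ((58/(-4))**2 - 4975) - 4*1**2 = ((58*(-1/4))**2 - 4975) - 4 = ((-29/2)**2 - 4975) - 1*4 = (841/4 - 4975) - 4 = -19059/4 - 4 = -19075/4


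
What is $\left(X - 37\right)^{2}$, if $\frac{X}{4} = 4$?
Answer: $441$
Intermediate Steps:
$X = 16$ ($X = 4 \cdot 4 = 16$)
$\left(X - 37\right)^{2} = \left(16 - 37\right)^{2} = \left(-21\right)^{2} = 441$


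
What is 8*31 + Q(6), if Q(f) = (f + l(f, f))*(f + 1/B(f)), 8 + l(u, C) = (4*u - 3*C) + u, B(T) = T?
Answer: 929/3 ≈ 309.67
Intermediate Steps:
l(u, C) = -8 - 3*C + 5*u (l(u, C) = -8 + ((4*u - 3*C) + u) = -8 + ((-3*C + 4*u) + u) = -8 + (-3*C + 5*u) = -8 - 3*C + 5*u)
Q(f) = (-8 + 3*f)*(f + 1/f) (Q(f) = (f + (-8 - 3*f + 5*f))*(f + 1/f) = (f + (-8 + 2*f))*(f + 1/f) = (-8 + 3*f)*(f + 1/f))
8*31 + Q(6) = 8*31 + (3 - 8*6 - 8/6 + 3*6²) = 248 + (3 - 48 - 8*⅙ + 3*36) = 248 + (3 - 48 - 4/3 + 108) = 248 + 185/3 = 929/3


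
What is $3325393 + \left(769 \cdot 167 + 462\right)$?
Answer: $3454278$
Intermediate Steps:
$3325393 + \left(769 \cdot 167 + 462\right) = 3325393 + \left(128423 + 462\right) = 3325393 + 128885 = 3454278$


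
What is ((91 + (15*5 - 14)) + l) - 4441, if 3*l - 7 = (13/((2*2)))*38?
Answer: -8491/2 ≈ -4245.5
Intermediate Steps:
l = 87/2 (l = 7/3 + ((13/((2*2)))*38)/3 = 7/3 + ((13/4)*38)/3 = 7/3 + (1/3)*(247/2) = 7/3 + 247/6 = 87/2 ≈ 43.500)
((91 + (15*5 - 14)) + l) - 4441 = ((91 + (15*5 - 14)) + 87/2) - 4441 = ((91 + (75 - 14)) + 87/2) - 4441 = ((91 + 61) + 87/2) - 4441 = (152 + 87/2) - 4441 = 391/2 - 4441 = -8491/2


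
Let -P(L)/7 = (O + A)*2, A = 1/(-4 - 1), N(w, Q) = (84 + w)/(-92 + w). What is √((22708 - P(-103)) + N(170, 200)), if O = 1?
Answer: √864021405/195 ≈ 150.74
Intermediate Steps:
N(w, Q) = (84 + w)/(-92 + w)
A = -⅕ (A = 1/(-5) = -⅕ ≈ -0.20000)
P(L) = -56/5 (P(L) = -7*(1 - ⅕)*2 = -28*2/5 = -7*8/5 = -56/5)
√((22708 - P(-103)) + N(170, 200)) = √((22708 - 1*(-56/5)) + (84 + 170)/(-92 + 170)) = √((22708 + 56/5) + 254/78) = √(113596/5 + (1/78)*254) = √(113596/5 + 127/39) = √(4430879/195) = √864021405/195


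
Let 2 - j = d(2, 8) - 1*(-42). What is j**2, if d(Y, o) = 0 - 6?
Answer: 1156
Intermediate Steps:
d(Y, o) = -6
j = -34 (j = 2 - (-6 - 1*(-42)) = 2 - (-6 + 42) = 2 - 1*36 = 2 - 36 = -34)
j**2 = (-34)**2 = 1156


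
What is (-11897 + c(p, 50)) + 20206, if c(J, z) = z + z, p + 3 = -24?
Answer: 8409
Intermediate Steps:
p = -27 (p = -3 - 24 = -27)
c(J, z) = 2*z
(-11897 + c(p, 50)) + 20206 = (-11897 + 2*50) + 20206 = (-11897 + 100) + 20206 = -11797 + 20206 = 8409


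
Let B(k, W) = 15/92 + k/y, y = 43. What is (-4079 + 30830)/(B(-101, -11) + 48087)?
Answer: 105826956/190223525 ≈ 0.55633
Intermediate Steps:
B(k, W) = 15/92 + k/43
(-4079 + 30830)/(B(-101, -11) + 48087) = (-4079 + 30830)/((15/92 + (1/43)*(-101)) + 48087) = 26751/((15/92 - 101/43) + 48087) = 26751/(-8647/3956 + 48087) = 26751/(190223525/3956) = 26751*(3956/190223525) = 105826956/190223525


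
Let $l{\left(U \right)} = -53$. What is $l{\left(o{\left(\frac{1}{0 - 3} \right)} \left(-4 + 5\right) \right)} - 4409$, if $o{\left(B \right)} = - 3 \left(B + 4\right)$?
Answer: $-4462$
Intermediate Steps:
$o{\left(B \right)} = -12 - 3 B$ ($o{\left(B \right)} = - 3 \left(4 + B\right) = -12 - 3 B$)
$l{\left(o{\left(\frac{1}{0 - 3} \right)} \left(-4 + 5\right) \right)} - 4409 = -53 - 4409 = -4462$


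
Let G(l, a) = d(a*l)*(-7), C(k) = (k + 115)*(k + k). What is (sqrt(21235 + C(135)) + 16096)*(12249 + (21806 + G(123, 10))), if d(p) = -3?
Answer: 548487296 + 34076*sqrt(88735) ≈ 5.5864e+8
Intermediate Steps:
C(k) = 2*k*(115 + k) (C(k) = (115 + k)*(2*k) = 2*k*(115 + k))
G(l, a) = 21 (G(l, a) = -3*(-7) = 21)
(sqrt(21235 + C(135)) + 16096)*(12249 + (21806 + G(123, 10))) = (sqrt(21235 + 2*135*(115 + 135)) + 16096)*(12249 + (21806 + 21)) = (sqrt(21235 + 2*135*250) + 16096)*(12249 + 21827) = (sqrt(21235 + 67500) + 16096)*34076 = (sqrt(88735) + 16096)*34076 = (16096 + sqrt(88735))*34076 = 548487296 + 34076*sqrt(88735)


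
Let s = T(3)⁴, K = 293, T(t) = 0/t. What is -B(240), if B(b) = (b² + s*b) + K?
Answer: -57893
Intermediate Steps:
T(t) = 0
s = 0 (s = 0⁴ = 0)
B(b) = 293 + b² (B(b) = (b² + 0*b) + 293 = (b² + 0) + 293 = b² + 293 = 293 + b²)
-B(240) = -(293 + 240²) = -(293 + 57600) = -1*57893 = -57893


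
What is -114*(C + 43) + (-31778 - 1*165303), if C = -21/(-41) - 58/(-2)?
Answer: -8419243/41 ≈ -2.0535e+5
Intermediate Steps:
C = 1210/41 (C = -21*(-1/41) - 58*(-1/2) = 21/41 + 29 = 1210/41 ≈ 29.512)
-114*(C + 43) + (-31778 - 1*165303) = -114*(1210/41 + 43) + (-31778 - 1*165303) = -114*2973/41 + (-31778 - 165303) = -338922/41 - 197081 = -8419243/41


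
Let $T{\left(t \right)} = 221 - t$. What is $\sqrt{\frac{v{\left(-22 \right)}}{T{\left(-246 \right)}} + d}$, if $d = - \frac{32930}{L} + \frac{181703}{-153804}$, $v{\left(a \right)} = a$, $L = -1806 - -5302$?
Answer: $\frac{i \sqrt{2622607940891577252642}}{15694083258} \approx 3.2631 i$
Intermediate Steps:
$L = 3496$ ($L = -1806 + 5302 = 3496$)
$d = - \frac{356249963}{33606174}$ ($d = - \frac{32930}{3496} + \frac{181703}{-153804} = \left(-32930\right) \frac{1}{3496} + 181703 \left(- \frac{1}{153804}\right) = - \frac{16465}{1748} - \frac{181703}{153804} = - \frac{356249963}{33606174} \approx -10.601$)
$\sqrt{\frac{v{\left(-22 \right)}}{T{\left(-246 \right)}} + d} = \sqrt{- \frac{22}{221 - -246} - \frac{356249963}{33606174}} = \sqrt{- \frac{22}{221 + 246} - \frac{356249963}{33606174}} = \sqrt{- \frac{22}{467} - \frac{356249963}{33606174}} = \sqrt{- \frac{167108068549}{15694083258}} = \frac{i \sqrt{2622607940891577252642}}{15694083258}$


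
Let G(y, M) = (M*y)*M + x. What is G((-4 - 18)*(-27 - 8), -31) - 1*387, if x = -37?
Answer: 739546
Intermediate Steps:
G(y, M) = -37 + y*M**2 (G(y, M) = (M*y)*M - 37 = y*M**2 - 37 = -37 + y*M**2)
G((-4 - 18)*(-27 - 8), -31) - 1*387 = (-37 + ((-4 - 18)*(-27 - 8))*(-31)**2) - 1*387 = (-37 - 22*(-35)*961) - 387 = (-37 + 770*961) - 387 = (-37 + 739970) - 387 = 739933 - 387 = 739546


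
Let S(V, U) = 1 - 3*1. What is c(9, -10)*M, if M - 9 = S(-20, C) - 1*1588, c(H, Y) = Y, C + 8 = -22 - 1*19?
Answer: 15810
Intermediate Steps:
C = -49 (C = -8 + (-22 - 1*19) = -8 + (-22 - 19) = -8 - 41 = -49)
S(V, U) = -2 (S(V, U) = 1 - 3 = -2)
M = -1581 (M = 9 + (-2 - 1*1588) = 9 + (-2 - 1588) = 9 - 1590 = -1581)
c(9, -10)*M = -10*(-1581) = 15810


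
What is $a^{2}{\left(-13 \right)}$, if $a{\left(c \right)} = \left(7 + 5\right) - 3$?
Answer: $81$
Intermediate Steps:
$a{\left(c \right)} = 9$ ($a{\left(c \right)} = 12 - 3 = 9$)
$a^{2}{\left(-13 \right)} = 9^{2} = 81$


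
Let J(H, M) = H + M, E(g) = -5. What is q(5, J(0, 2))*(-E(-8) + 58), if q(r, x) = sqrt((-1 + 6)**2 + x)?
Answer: 189*sqrt(3) ≈ 327.36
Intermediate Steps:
q(r, x) = sqrt(25 + x) (q(r, x) = sqrt(5**2 + x) = sqrt(25 + x))
q(5, J(0, 2))*(-E(-8) + 58) = sqrt(25 + (0 + 2))*(-1*(-5) + 58) = sqrt(25 + 2)*(5 + 58) = sqrt(27)*63 = (3*sqrt(3))*63 = 189*sqrt(3)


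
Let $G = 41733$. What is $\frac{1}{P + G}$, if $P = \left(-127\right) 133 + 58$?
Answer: $\frac{1}{24900} \approx 4.0161 \cdot 10^{-5}$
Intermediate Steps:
$P = -16833$ ($P = -16891 + 58 = -16833$)
$\frac{1}{P + G} = \frac{1}{-16833 + 41733} = \frac{1}{24900}$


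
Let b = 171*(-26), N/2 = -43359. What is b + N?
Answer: -91164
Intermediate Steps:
N = -86718 (N = 2*(-43359) = -86718)
b = -4446
b + N = -4446 - 86718 = -91164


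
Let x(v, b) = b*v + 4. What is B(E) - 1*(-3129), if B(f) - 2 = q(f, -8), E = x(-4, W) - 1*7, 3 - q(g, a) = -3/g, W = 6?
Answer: 28205/9 ≈ 3133.9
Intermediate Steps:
x(v, b) = 4 + b*v
q(g, a) = 3 + 3/g (q(g, a) = 3 - (-3)/g = 3 + 3/g)
E = -27 (E = (4 + 6*(-4)) - 1*7 = (4 - 24) - 7 = -20 - 7 = -27)
B(f) = 5 + 3/f (B(f) = 2 + (3 + 3/f) = 5 + 3/f)
B(E) - 1*(-3129) = (5 + 3/(-27)) - 1*(-3129) = (5 + 3*(-1/27)) + 3129 = (5 - 1/9) + 3129 = 44/9 + 3129 = 28205/9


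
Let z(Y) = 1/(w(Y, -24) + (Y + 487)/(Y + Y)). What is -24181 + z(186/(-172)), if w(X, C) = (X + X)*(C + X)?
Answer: -708648171061/29305984 ≈ -24181.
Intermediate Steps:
w(X, C) = 2*X*(C + X) (w(X, C) = (2*X)*(C + X) = 2*X*(C + X))
z(Y) = 1/((487 + Y)/(2*Y) + 2*Y*(-24 + Y)) (z(Y) = 1/(2*Y*(-24 + Y) + (Y + 487)/(Y + Y)) = 1/(2*Y*(-24 + Y) + (487 + Y)/((2*Y))) = 1/(2*Y*(-24 + Y) + (487 + Y)*(1/(2*Y))) = 1/(2*Y*(-24 + Y) + (487 + Y)/(2*Y)) = 1/((487 + Y)/(2*Y) + 2*Y*(-24 + Y)))
-24181 + z(186/(-172)) = -24181 + 2*(186/(-172))/(487 + 186/(-172) + 4*(186/(-172))²*(-24 + 186/(-172))) = -24181 + 2*(186*(-1/172))/(487 + 186*(-1/172) + 4*(186*(-1/172))²*(-24 + 186*(-1/172))) = -24181 + 2*(-93/86)/(487 - 93/86 + 4*(-93/86)²*(-24 - 93/86)) = -24181 + 2*(-93/86)/(487 - 93/86 + 4*(8649/7396)*(-2157/86)) = -24181 + 2*(-93/86)/(487 - 93/86 - 18655893/159014) = -24181 + 2*(-93/86)/(29305984/79507) = -24181 + 2*(-93/86)*(79507/29305984) = -24181 - 171957/29305984 = -708648171061/29305984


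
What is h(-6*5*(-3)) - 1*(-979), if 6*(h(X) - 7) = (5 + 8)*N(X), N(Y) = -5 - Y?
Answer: 4681/6 ≈ 780.17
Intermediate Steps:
h(X) = -23/6 - 13*X/6 (h(X) = 7 + ((5 + 8)*(-5 - X))/6 = 7 + (13*(-5 - X))/6 = 7 + (-65 - 13*X)/6 = 7 + (-65/6 - 13*X/6) = -23/6 - 13*X/6)
h(-6*5*(-3)) - 1*(-979) = (-23/6 - 13*(-6*5)*(-3)/6) - 1*(-979) = (-23/6 - (-65)*(-3)) + 979 = (-23/6 - 13/6*90) + 979 = (-23/6 - 195) + 979 = -1193/6 + 979 = 4681/6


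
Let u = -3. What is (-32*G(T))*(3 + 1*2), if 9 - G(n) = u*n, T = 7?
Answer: -4800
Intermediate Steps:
G(n) = 9 + 3*n (G(n) = 9 - (-3)*n = 9 + 3*n)
(-32*G(T))*(3 + 1*2) = (-32*(9 + 3*7))*(3 + 1*2) = (-32*(9 + 21))*(3 + 2) = -32*30*5 = -960*5 = -4800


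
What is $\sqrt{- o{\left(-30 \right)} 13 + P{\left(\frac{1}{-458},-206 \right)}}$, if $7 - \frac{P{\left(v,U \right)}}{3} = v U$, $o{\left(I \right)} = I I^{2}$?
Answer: $\frac{30 \sqrt{20453135}}{229} \approx 592.47$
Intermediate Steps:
$o{\left(I \right)} = I^{3}$
$P{\left(v,U \right)} = 21 - 3 U v$ ($P{\left(v,U \right)} = 21 - 3 v U = 21 - 3 U v$)
$\sqrt{- o{\left(-30 \right)} 13 + P{\left(\frac{1}{-458},-206 \right)}} = \sqrt{- \left(-30\right)^{3} \cdot 13 + \left(21 - - \frac{618}{-458}\right)} = \sqrt{- \left(-27000\right) 13 + \left(21 - \left(-618\right) \left(- \frac{1}{458}\right)\right)} = \sqrt{\left(-1\right) \left(-351000\right) + \left(21 - \frac{309}{229}\right)} = \sqrt{351000 + \frac{4500}{229}} = \sqrt{\frac{80383500}{229}} = \frac{30 \sqrt{20453135}}{229}$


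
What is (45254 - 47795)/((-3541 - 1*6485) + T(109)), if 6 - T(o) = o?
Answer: 363/1447 ≈ 0.25086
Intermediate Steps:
T(o) = 6 - o
(45254 - 47795)/((-3541 - 1*6485) + T(109)) = (45254 - 47795)/((-3541 - 1*6485) + (6 - 1*109)) = -2541/((-3541 - 6485) + (6 - 109)) = -2541/(-10026 - 103) = -2541/(-10129) = -2541*(-1/10129) = 363/1447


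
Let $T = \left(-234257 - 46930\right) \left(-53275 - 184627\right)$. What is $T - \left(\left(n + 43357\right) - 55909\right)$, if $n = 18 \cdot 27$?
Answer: $66894961740$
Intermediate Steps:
$n = 486$
$T = 66894949674$ ($T = \left(-281187\right) \left(-237902\right) = 66894949674$)
$T - \left(\left(n + 43357\right) - 55909\right) = 66894949674 - \left(\left(486 + 43357\right) - 55909\right) = 66894949674 - \left(43843 - 55909\right) = 66894949674 - -12066 = 66894949674 + 12066 = 66894961740$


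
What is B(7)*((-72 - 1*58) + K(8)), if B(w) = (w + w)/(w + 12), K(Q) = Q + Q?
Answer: -84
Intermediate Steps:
K(Q) = 2*Q
B(w) = 2*w/(12 + w) (B(w) = (2*w)/(12 + w) = 2*w/(12 + w))
B(7)*((-72 - 1*58) + K(8)) = (2*7/(12 + 7))*((-72 - 1*58) + 2*8) = (2*7/19)*((-72 - 58) + 16) = (2*7*(1/19))*(-130 + 16) = (14/19)*(-114) = -84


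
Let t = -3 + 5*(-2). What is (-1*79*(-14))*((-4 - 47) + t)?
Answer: -70784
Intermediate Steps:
t = -13 (t = -3 - 10 = -13)
(-1*79*(-14))*((-4 - 47) + t) = (-1*79*(-14))*((-4 - 47) - 13) = (-79*(-14))*(-51 - 13) = 1106*(-64) = -70784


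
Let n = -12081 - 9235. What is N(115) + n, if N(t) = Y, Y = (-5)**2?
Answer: -21291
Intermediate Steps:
Y = 25
N(t) = 25
n = -21316
N(115) + n = 25 - 21316 = -21291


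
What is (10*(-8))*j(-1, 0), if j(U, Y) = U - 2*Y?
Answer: 80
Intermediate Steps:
(10*(-8))*j(-1, 0) = (10*(-8))*(-1 - 2*0) = -80*(-1 + 0) = -80*(-1) = 80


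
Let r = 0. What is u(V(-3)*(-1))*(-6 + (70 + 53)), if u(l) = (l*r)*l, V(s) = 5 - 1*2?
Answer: 0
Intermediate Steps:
V(s) = 3 (V(s) = 5 - 2 = 3)
u(l) = 0 (u(l) = (l*0)*l = 0*l = 0)
u(V(-3)*(-1))*(-6 + (70 + 53)) = 0*(-6 + (70 + 53)) = 0*(-6 + 123) = 0*117 = 0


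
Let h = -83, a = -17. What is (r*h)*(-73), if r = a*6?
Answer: -618018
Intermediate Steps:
r = -102 (r = -17*6 = -102)
(r*h)*(-73) = -102*(-83)*(-73) = 8466*(-73) = -618018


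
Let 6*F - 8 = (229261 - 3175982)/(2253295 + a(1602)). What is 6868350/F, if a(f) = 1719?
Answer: 92929352441400/15093391 ≈ 6.1570e+6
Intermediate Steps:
F = 15093391/13530084 (F = 4/3 + ((229261 - 3175982)/(2253295 + 1719))/6 = 4/3 + (-2946721/2255014)/6 = 4/3 + (-2946721*1/2255014)/6 = 4/3 + (⅙)*(-2946721/2255014) = 4/3 - 2946721/13530084 = 15093391/13530084 ≈ 1.1155)
6868350/F = 6868350/(15093391/13530084) = 6868350*(13530084/15093391) = 92929352441400/15093391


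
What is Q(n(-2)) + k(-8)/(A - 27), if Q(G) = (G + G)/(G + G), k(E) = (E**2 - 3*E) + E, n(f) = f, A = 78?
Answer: 131/51 ≈ 2.5686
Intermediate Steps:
k(E) = E**2 - 2*E
Q(G) = 1 (Q(G) = (2*G)/((2*G)) = (2*G)*(1/(2*G)) = 1)
Q(n(-2)) + k(-8)/(A - 27) = 1 + (-8*(-2 - 8))/(78 - 27) = 1 - 8*(-10)/51 = 1 + 80*(1/51) = 1 + 80/51 = 131/51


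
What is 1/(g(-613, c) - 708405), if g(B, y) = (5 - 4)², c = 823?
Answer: -1/708404 ≈ -1.4116e-6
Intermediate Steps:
g(B, y) = 1 (g(B, y) = 1² = 1)
1/(g(-613, c) - 708405) = 1/(1 - 708405) = 1/(-708404) = -1/708404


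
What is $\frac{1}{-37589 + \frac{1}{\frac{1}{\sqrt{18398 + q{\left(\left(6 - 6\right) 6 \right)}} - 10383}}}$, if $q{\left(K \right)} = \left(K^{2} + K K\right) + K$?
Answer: $- \frac{23986}{1150647193} - \frac{\sqrt{18398}}{2301294386} \approx -2.0905 \cdot 10^{-5}$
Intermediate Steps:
$q{\left(K \right)} = K + 2 K^{2}$ ($q{\left(K \right)} = \left(K^{2} + K^{2}\right) + K = 2 K^{2} + K = K + 2 K^{2}$)
$\frac{1}{-37589 + \frac{1}{\frac{1}{\sqrt{18398 + q{\left(\left(6 - 6\right) 6 \right)}} - 10383}}} = \frac{1}{-37589 + \frac{1}{\frac{1}{\sqrt{18398 + \left(6 - 6\right) 6 \left(1 + 2 \left(6 - 6\right) 6\right)} - 10383}}} = \frac{1}{-37589 + \frac{1}{\frac{1}{\sqrt{18398 + 0 \cdot 6 \left(1 + 2 \cdot 0 \cdot 6\right)} - 10383}}} = \frac{1}{-37589 + \frac{1}{\frac{1}{\sqrt{18398 + 0 \left(1 + 2 \cdot 0\right)} - 10383}}} = \frac{1}{-37589 + \frac{1}{\frac{1}{\sqrt{18398 + 0 \left(1 + 0\right)} - 10383}}} = \frac{1}{-37589 + \frac{1}{\frac{1}{\sqrt{18398 + 0 \cdot 1} - 10383}}} = \frac{1}{-37589 + \frac{1}{\frac{1}{\sqrt{18398 + 0} - 10383}}} = \frac{1}{-37589 + \frac{1}{\frac{1}{\sqrt{18398} - 10383}}} = \frac{1}{-37589 + \frac{1}{\frac{1}{-10383 + \sqrt{18398}}}} = \frac{1}{-37589 - \left(10383 - \sqrt{18398}\right)} = \frac{1}{-47972 + \sqrt{18398}}$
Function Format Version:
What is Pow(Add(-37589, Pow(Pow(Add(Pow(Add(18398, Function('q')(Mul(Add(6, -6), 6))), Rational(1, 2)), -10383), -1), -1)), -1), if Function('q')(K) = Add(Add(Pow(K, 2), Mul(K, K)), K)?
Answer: Add(Rational(-23986, 1150647193), Mul(Rational(-1, 2301294386), Pow(18398, Rational(1, 2)))) ≈ -2.0905e-5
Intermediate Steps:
Function('q')(K) = Add(K, Mul(2, Pow(K, 2))) (Function('q')(K) = Add(Add(Pow(K, 2), Pow(K, 2)), K) = Add(Mul(2, Pow(K, 2)), K) = Add(K, Mul(2, Pow(K, 2))))
Pow(Add(-37589, Pow(Pow(Add(Pow(Add(18398, Function('q')(Mul(Add(6, -6), 6))), Rational(1, 2)), -10383), -1), -1)), -1) = Pow(Add(-37589, Pow(Pow(Add(Pow(Add(18398, Mul(Mul(Add(6, -6), 6), Add(1, Mul(2, Mul(Add(6, -6), 6))))), Rational(1, 2)), -10383), -1), -1)), -1) = Pow(Add(-37589, Pow(Pow(Add(Pow(Add(18398, Mul(Mul(0, 6), Add(1, Mul(2, Mul(0, 6))))), Rational(1, 2)), -10383), -1), -1)), -1) = Pow(Add(-37589, Pow(Pow(Add(Pow(Add(18398, Mul(0, Add(1, Mul(2, 0)))), Rational(1, 2)), -10383), -1), -1)), -1) = Pow(Add(-37589, Pow(Pow(Add(Pow(Add(18398, Mul(0, Add(1, 0))), Rational(1, 2)), -10383), -1), -1)), -1) = Pow(Add(-37589, Pow(Pow(Add(Pow(Add(18398, Mul(0, 1)), Rational(1, 2)), -10383), -1), -1)), -1) = Pow(Add(-37589, Pow(Pow(Add(Pow(Add(18398, 0), Rational(1, 2)), -10383), -1), -1)), -1) = Pow(Add(-37589, Pow(Pow(Add(Pow(18398, Rational(1, 2)), -10383), -1), -1)), -1) = Pow(Add(-37589, Pow(Pow(Add(-10383, Pow(18398, Rational(1, 2))), -1), -1)), -1) = Pow(Add(-37589, Add(-10383, Pow(18398, Rational(1, 2)))), -1) = Pow(Add(-47972, Pow(18398, Rational(1, 2))), -1)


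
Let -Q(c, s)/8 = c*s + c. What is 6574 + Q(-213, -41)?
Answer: -61586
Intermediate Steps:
Q(c, s) = -8*c - 8*c*s (Q(c, s) = -8*(c*s + c) = -8*(c + c*s) = -8*c - 8*c*s)
6574 + Q(-213, -41) = 6574 - 8*(-213)*(1 - 41) = 6574 - 8*(-213)*(-40) = 6574 - 68160 = -61586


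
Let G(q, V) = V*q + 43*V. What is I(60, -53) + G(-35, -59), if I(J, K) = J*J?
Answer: 3128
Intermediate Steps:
I(J, K) = J²
G(q, V) = 43*V + V*q
I(60, -53) + G(-35, -59) = 60² - 59*(43 - 35) = 3600 - 59*8 = 3600 - 472 = 3128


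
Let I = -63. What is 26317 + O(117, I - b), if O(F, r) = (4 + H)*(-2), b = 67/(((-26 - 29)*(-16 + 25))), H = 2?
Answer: 26305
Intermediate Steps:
b = -67/495 (b = 67/((-55*9)) = 67/(-495) = 67*(-1/495) = -67/495 ≈ -0.13535)
O(F, r) = -12 (O(F, r) = (4 + 2)*(-2) = 6*(-2) = -12)
26317 + O(117, I - b) = 26317 - 12 = 26305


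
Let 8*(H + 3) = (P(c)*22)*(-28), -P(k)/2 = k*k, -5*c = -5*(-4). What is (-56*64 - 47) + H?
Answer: -1170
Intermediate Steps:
c = -4 (c = -(-1)*(-4) = -⅕*20 = -4)
P(k) = -2*k² (P(k) = -2*k*k = -2*k²)
H = 2461 (H = -3 + ((-2*(-4)²*22)*(-28))/8 = -3 + ((-2*16*22)*(-28))/8 = -3 + (-32*22*(-28))/8 = -3 + (-704*(-28))/8 = -3 + (⅛)*19712 = -3 + 2464 = 2461)
(-56*64 - 47) + H = (-56*64 - 47) + 2461 = (-3584 - 47) + 2461 = -3631 + 2461 = -1170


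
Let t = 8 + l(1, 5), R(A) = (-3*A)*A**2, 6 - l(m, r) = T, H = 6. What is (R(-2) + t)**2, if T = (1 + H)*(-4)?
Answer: 4356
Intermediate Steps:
T = -28 (T = (1 + 6)*(-4) = 7*(-4) = -28)
l(m, r) = 34 (l(m, r) = 6 - 1*(-28) = 6 + 28 = 34)
R(A) = -3*A**3
t = 42 (t = 8 + 34 = 42)
(R(-2) + t)**2 = (-3*(-2)**3 + 42)**2 = (-3*(-8) + 42)**2 = (24 + 42)**2 = 66**2 = 4356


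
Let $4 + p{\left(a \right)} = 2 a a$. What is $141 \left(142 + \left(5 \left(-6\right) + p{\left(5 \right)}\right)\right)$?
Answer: $22278$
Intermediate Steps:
$p{\left(a \right)} = -4 + 2 a^{2}$ ($p{\left(a \right)} = -4 + 2 a a = -4 + 2 a^{2}$)
$141 \left(142 + \left(5 \left(-6\right) + p{\left(5 \right)}\right)\right) = 141 \left(142 + \left(5 \left(-6\right) - \left(4 - 2 \cdot 5^{2}\right)\right)\right) = 141 \left(142 + \left(-30 + \left(-4 + 2 \cdot 25\right)\right)\right) = 141 \left(142 + \left(-30 + \left(-4 + 50\right)\right)\right) = 141 \left(142 + \left(-30 + 46\right)\right) = 141 \left(142 + 16\right) = 141 \cdot 158 = 22278$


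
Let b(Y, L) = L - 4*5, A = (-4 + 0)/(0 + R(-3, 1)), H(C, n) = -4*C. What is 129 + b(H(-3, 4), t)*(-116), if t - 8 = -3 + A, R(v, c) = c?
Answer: 2333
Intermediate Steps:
A = -4 (A = (-4 + 0)/(0 + 1) = -4/1 = -4*1 = -4)
t = 1 (t = 8 + (-3 - 4) = 8 - 7 = 1)
b(Y, L) = -20 + L (b(Y, L) = L - 20 = -20 + L)
129 + b(H(-3, 4), t)*(-116) = 129 + (-20 + 1)*(-116) = 129 - 19*(-116) = 129 + 2204 = 2333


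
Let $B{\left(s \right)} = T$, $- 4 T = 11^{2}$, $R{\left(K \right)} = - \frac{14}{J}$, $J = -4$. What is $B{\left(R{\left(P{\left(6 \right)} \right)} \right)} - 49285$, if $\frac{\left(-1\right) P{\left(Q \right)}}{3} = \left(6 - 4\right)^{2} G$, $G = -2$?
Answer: $- \frac{197261}{4} \approx -49315.0$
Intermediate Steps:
$P{\left(Q \right)} = 24$ ($P{\left(Q \right)} = - 3 \left(6 - 4\right)^{2} \left(-2\right) = - 3 \cdot 2^{2} \left(-2\right) = - 3 \cdot 4 \left(-2\right) = \left(-3\right) \left(-8\right) = 24$)
$R{\left(K \right)} = \frac{7}{2}$ ($R{\left(K \right)} = - \frac{14}{-4} = \left(-14\right) \left(- \frac{1}{4}\right) = \frac{7}{2}$)
$T = - \frac{121}{4}$ ($T = - \frac{11^{2}}{4} = \left(- \frac{1}{4}\right) 121 = - \frac{121}{4} \approx -30.25$)
$B{\left(s \right)} = - \frac{121}{4}$
$B{\left(R{\left(P{\left(6 \right)} \right)} \right)} - 49285 = - \frac{121}{4} - 49285 = - \frac{197261}{4}$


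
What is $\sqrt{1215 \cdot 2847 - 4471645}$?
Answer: $2 i \sqrt{253135} \approx 1006.3 i$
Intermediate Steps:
$\sqrt{1215 \cdot 2847 - 4471645} = \sqrt{3459105 - 4471645} = \sqrt{-1012540} = 2 i \sqrt{253135}$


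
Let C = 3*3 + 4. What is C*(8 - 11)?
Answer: -39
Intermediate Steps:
C = 13 (C = 9 + 4 = 13)
C*(8 - 11) = 13*(8 - 11) = 13*(-3) = -39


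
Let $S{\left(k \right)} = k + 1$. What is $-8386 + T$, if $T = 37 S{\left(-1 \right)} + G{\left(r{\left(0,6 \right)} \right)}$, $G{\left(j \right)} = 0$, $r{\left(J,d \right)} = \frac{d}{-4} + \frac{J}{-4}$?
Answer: $-8386$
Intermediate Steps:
$r{\left(J,d \right)} = - \frac{J}{4} - \frac{d}{4}$ ($r{\left(J,d \right)} = d \left(- \frac{1}{4}\right) + J \left(- \frac{1}{4}\right) = - \frac{d}{4} - \frac{J}{4} = - \frac{J}{4} - \frac{d}{4}$)
$S{\left(k \right)} = 1 + k$
$T = 0$ ($T = 37 \left(1 - 1\right) + 0 = 37 \cdot 0 + 0 = 0 + 0 = 0$)
$-8386 + T = -8386 + 0 = -8386$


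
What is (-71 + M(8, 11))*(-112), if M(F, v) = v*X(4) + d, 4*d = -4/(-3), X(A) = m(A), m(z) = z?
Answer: 8960/3 ≈ 2986.7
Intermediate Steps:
X(A) = A
d = ⅓ (d = (-4/(-3))/4 = (-4*(-⅓))/4 = (¼)*(4/3) = ⅓ ≈ 0.33333)
M(F, v) = ⅓ + 4*v (M(F, v) = v*4 + ⅓ = 4*v + ⅓ = ⅓ + 4*v)
(-71 + M(8, 11))*(-112) = (-71 + (⅓ + 4*11))*(-112) = (-71 + (⅓ + 44))*(-112) = (-71 + 133/3)*(-112) = -80/3*(-112) = 8960/3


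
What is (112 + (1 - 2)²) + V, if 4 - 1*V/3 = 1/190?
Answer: 23747/190 ≈ 124.98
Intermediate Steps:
V = 2277/190 (V = 12 - 3/190 = 2277/190 ≈ 11.984)
(112 + (1 - 2)²) + V = (112 + (1 - 2)²) + 2277/190 = (112 + (-1)²) + 2277/190 = (112 + 1) + 2277/190 = 113 + 2277/190 = 23747/190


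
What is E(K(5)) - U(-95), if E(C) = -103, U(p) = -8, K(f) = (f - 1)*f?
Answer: -95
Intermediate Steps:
K(f) = f*(-1 + f) (K(f) = (-1 + f)*f = f*(-1 + f))
E(K(5)) - U(-95) = -103 - 1*(-8) = -103 + 8 = -95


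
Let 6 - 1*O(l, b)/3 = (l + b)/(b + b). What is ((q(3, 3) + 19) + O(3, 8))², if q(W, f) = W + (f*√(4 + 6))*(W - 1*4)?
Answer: 391489/256 - 1821*√10/8 ≈ 809.44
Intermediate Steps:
q(W, f) = W + f*√10*(-4 + W) (q(W, f) = W + (f*√10)*(W - 4) = W + (f*√10)*(-4 + W) = W + f*√10*(-4 + W))
O(l, b) = 18 - 3*(b + l)/(2*b) (O(l, b) = 18 - 3*(l + b)/(b + b) = 18 - 3*(b + l)/(2*b))
((q(3, 3) + 19) + O(3, 8))² = (((3 - 4*3*√10 + 3*3*√10) + 19) + (3/2)*(-1*3 + 11*8)/8)² = (((3 - 12*√10 + 9*√10) + 19) + (3/2)*(⅛)*(-3 + 88))² = (((3 - 3*√10) + 19) + (3/2)*(⅛)*85)² = ((22 - 3*√10) + 255/16)² = (607/16 - 3*√10)²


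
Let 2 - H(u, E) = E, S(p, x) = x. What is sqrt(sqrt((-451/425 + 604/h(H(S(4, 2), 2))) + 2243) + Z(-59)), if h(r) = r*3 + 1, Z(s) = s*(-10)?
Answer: sqrt(4262750 + 170*sqrt(5140477))/85 ≈ 25.364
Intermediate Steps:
H(u, E) = 2 - E
Z(s) = -10*s
h(r) = 1 + 3*r (h(r) = 3*r + 1 = 1 + 3*r)
sqrt(sqrt((-451/425 + 604/h(H(S(4, 2), 2))) + 2243) + Z(-59)) = sqrt(sqrt((-451/425 + 604/(1 + 3*(2 - 1*2))) + 2243) - 10*(-59)) = sqrt(sqrt((-451*1/425 + 604/(1 + 3*(2 - 2))) + 2243) + 590) = sqrt(sqrt((-451/425 + 604/(1 + 3*0)) + 2243) + 590) = sqrt(sqrt((-451/425 + 604/(1 + 0)) + 2243) + 590) = sqrt(sqrt((-451/425 + 604/1) + 2243) + 590) = sqrt(sqrt((-451/425 + 604*1) + 2243) + 590) = sqrt(sqrt((-451/425 + 604) + 2243) + 590) = sqrt(sqrt(256249/425 + 2243) + 590) = sqrt(sqrt(1209524/425) + 590) = sqrt(2*sqrt(5140477)/85 + 590) = sqrt(590 + 2*sqrt(5140477)/85)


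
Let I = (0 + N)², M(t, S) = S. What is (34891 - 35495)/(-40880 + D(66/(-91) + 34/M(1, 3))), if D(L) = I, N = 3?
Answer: 604/40871 ≈ 0.014778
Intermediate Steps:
I = 9 (I = (0 + 3)² = 3² = 9)
D(L) = 9
(34891 - 35495)/(-40880 + D(66/(-91) + 34/M(1, 3))) = (34891 - 35495)/(-40880 + 9) = -604/(-40871) = -604*(-1/40871) = 604/40871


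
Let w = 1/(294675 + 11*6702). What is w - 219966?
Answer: -81034814501/368397 ≈ -2.1997e+5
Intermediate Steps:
w = 1/368397 (w = 1/(294675 + 73722) = 1/368397 ≈ 2.7145e-6)
w - 219966 = 1/368397 - 219966 = -81034814501/368397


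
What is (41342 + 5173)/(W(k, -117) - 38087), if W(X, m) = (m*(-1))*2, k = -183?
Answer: -46515/37853 ≈ -1.2288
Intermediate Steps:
W(X, m) = -2*m (W(X, m) = -m*2 = -2*m)
(41342 + 5173)/(W(k, -117) - 38087) = (41342 + 5173)/(-2*(-117) - 38087) = 46515/(234 - 38087) = 46515/(-37853) = 46515*(-1/37853) = -46515/37853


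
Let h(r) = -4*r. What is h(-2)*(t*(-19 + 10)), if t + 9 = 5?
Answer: 288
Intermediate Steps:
t = -4 (t = -9 + 5 = -4)
h(-2)*(t*(-19 + 10)) = (-4*(-2))*(-4*(-19 + 10)) = 8*(-4*(-9)) = 8*36 = 288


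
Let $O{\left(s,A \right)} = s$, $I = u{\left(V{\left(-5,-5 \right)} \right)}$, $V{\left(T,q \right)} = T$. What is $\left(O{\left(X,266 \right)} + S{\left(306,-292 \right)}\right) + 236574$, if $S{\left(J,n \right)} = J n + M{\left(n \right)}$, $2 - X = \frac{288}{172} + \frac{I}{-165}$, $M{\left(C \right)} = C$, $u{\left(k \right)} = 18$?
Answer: $\frac{347490478}{2365} \approx 1.4693 \cdot 10^{5}$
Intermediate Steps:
$I = 18$
$X = \frac{1028}{2365}$ ($X = 2 - \left(\frac{288}{172} + \frac{18}{-165}\right) = 2 - \left(288 \cdot \frac{1}{172} + 18 \left(- \frac{1}{165}\right)\right) = 2 - \left(\frac{72}{43} - \frac{6}{55}\right) = 2 - \frac{3702}{2365} = \frac{1028}{2365} \approx 0.43467$)
$S{\left(J,n \right)} = n + J n$ ($S{\left(J,n \right)} = J n + n = n + J n$)
$\left(O{\left(X,266 \right)} + S{\left(306,-292 \right)}\right) + 236574 = \left(\frac{1028}{2365} - 292 \left(1 + 306\right)\right) + 236574 = \left(\frac{1028}{2365} - 89644\right) + 236574 = - \frac{212007032}{2365} + 236574 = \frac{347490478}{2365}$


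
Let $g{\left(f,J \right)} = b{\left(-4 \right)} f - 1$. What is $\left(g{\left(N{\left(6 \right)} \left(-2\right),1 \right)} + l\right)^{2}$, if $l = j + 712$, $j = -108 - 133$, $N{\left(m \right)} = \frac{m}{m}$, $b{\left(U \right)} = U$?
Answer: $228484$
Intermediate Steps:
$N{\left(m \right)} = 1$
$j = -241$
$g{\left(f,J \right)} = -1 - 4 f$ ($g{\left(f,J \right)} = - 4 f - 1 = -1 - 4 f$)
$l = 471$ ($l = -241 + 712 = 471$)
$\left(g{\left(N{\left(6 \right)} \left(-2\right),1 \right)} + l\right)^{2} = \left(\left(-1 - 4 \cdot 1 \left(-2\right)\right) + 471\right)^{2} = \left(\left(-1 - -8\right) + 471\right)^{2} = \left(\left(-1 + 8\right) + 471\right)^{2} = \left(7 + 471\right)^{2} = 478^{2} = 228484$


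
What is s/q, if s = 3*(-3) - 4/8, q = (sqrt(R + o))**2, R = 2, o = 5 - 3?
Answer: -19/8 ≈ -2.3750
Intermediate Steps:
o = 2
q = 4 (q = (sqrt(2 + 2))**2 = (sqrt(4))**2 = 2**2 = 4)
s = -19/2 (s = -9 - 4*1/8 = -9 - 1/2 = -19/2 ≈ -9.5000)
s/q = -19/2/4 = -19/2*1/4 = -19/8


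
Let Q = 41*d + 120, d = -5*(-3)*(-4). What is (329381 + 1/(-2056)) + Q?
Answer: 672396295/2056 ≈ 3.2704e+5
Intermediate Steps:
d = -60 (d = 15*(-4) = -60)
Q = -2340 (Q = 41*(-60) + 120 = -2460 + 120 = -2340)
(329381 + 1/(-2056)) + Q = (329381 + 1/(-2056)) - 2340 = (329381 - 1/2056) - 2340 = 677207335/2056 - 2340 = 672396295/2056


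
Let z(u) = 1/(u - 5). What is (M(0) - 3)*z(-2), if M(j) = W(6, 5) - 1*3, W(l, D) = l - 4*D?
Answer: 20/7 ≈ 2.8571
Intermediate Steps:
z(u) = 1/(-5 + u)
M(j) = -17 (M(j) = (6 - 4*5) - 1*3 = (6 - 20) - 3 = -14 - 3 = -17)
(M(0) - 3)*z(-2) = (-17 - 3)/(-5 - 2) = -20/(-7) = -20*(-1/7) = 20/7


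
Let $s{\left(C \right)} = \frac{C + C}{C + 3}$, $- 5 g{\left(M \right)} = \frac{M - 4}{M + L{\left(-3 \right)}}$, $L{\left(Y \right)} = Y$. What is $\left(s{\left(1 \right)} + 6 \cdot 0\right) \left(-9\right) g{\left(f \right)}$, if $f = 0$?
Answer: $\frac{6}{5} \approx 1.2$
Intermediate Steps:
$g{\left(M \right)} = - \frac{-4 + M}{5 \left(-3 + M\right)}$ ($g{\left(M \right)} = - \frac{\left(M - 4\right) \frac{1}{M - 3}}{5} = - \frac{\left(-4 + M\right) \frac{1}{-3 + M}}{5} = - \frac{\frac{1}{-3 + M} \left(-4 + M\right)}{5} = - \frac{-4 + M}{5 \left(-3 + M\right)}$)
$s{\left(C \right)} = \frac{2 C}{3 + C}$
$\left(s{\left(1 \right)} + 6 \cdot 0\right) \left(-9\right) g{\left(f \right)} = \left(2 \cdot 1 \frac{1}{3 + 1} + 6 \cdot 0\right) \left(-9\right) \frac{4 - 0}{5 \left(-3 + 0\right)} = \left(2 \cdot 1 \cdot \frac{1}{4} + 0\right) \left(-9\right) \frac{4 + 0}{5 \left(-3\right)} = \left(2 \cdot 1 \cdot \frac{1}{4} + 0\right) \left(-9\right) \frac{1}{5} \left(- \frac{1}{3}\right) 4 = \left(\frac{1}{2} + 0\right) \left(-9\right) \left(- \frac{4}{15}\right) = \frac{1}{2} \left(-9\right) \left(- \frac{4}{15}\right) = \left(- \frac{9}{2}\right) \left(- \frac{4}{15}\right) = \frac{6}{5}$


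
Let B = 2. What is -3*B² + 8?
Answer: -4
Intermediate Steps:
-3*B² + 8 = -3*2² + 8 = -3*4 + 8 = -12 + 8 = -4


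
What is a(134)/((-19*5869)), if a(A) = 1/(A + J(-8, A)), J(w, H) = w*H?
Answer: 1/104597318 ≈ 9.5605e-9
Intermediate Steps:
J(w, H) = H*w
a(A) = -1/(7*A) (a(A) = 1/(A + A*(-8)) = 1/(A - 8*A) = 1/(-7*A) = -1/(7*A))
a(134)/((-19*5869)) = (-⅐/134)/((-19*5869)) = -⅐*1/134/(-111511) = -1/938*(-1/111511) = 1/104597318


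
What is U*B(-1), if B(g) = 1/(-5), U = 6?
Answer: -6/5 ≈ -1.2000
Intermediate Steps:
B(g) = -⅕
U*B(-1) = 6*(-⅕) = -6/5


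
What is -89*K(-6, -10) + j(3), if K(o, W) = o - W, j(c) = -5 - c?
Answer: -364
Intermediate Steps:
-89*K(-6, -10) + j(3) = -89*(-6 - 1*(-10)) + (-5 - 1*3) = -89*(-6 + 10) + (-5 - 3) = -89*4 - 8 = -356 - 8 = -364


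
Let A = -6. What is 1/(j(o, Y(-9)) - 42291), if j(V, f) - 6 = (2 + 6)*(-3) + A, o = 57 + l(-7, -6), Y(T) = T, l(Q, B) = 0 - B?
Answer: -1/42315 ≈ -2.3632e-5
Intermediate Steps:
l(Q, B) = -B
o = 63 (o = 57 - 1*(-6) = 57 + 6 = 63)
j(V, f) = -24 (j(V, f) = 6 + ((2 + 6)*(-3) - 6) = 6 + (8*(-3) - 6) = 6 + (-24 - 6) = 6 - 30 = -24)
1/(j(o, Y(-9)) - 42291) = 1/(-24 - 42291) = 1/(-42315) = -1/42315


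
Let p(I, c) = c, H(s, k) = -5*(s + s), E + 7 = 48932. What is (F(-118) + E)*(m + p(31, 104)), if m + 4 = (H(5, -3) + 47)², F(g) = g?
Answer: 5319963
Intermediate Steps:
E = 48925 (E = -7 + 48932 = 48925)
H(s, k) = -10*s
m = 5 (m = -4 + (-10*5 + 47)² = -4 + (-50 + 47)² = -4 + (-3)² = -4 + 9 = 5)
(F(-118) + E)*(m + p(31, 104)) = (-118 + 48925)*(5 + 104) = 48807*109 = 5319963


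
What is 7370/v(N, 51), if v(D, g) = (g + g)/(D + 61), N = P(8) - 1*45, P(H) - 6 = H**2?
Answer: 316910/51 ≈ 6213.9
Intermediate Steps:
P(H) = 6 + H**2
N = 25 (N = (6 + 8**2) - 1*45 = (6 + 64) - 45 = 70 - 45 = 25)
v(D, g) = 2*g/(61 + D) (v(D, g) = (2*g)/(61 + D) = 2*g/(61 + D))
7370/v(N, 51) = 7370/((2*51/(61 + 25))) = 7370/((2*51/86)) = 7370/((2*51*(1/86))) = 7370/(51/43) = 7370*(43/51) = 316910/51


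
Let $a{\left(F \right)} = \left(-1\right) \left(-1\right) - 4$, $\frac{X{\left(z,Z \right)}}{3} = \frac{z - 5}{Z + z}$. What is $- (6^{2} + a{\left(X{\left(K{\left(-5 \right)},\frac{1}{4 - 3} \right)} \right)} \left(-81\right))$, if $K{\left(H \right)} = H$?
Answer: $-279$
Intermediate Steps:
$X{\left(z,Z \right)} = \frac{3 \left(-5 + z\right)}{Z + z}$ ($X{\left(z,Z \right)} = 3 \frac{z - 5}{Z + z} = 3 \frac{-5 + z}{Z + z} = \frac{3 \left(-5 + z\right)}{Z + z}$)
$a{\left(F \right)} = -3$ ($a{\left(F \right)} = 1 - 4 = -3$)
$- (6^{2} + a{\left(X{\left(K{\left(-5 \right)},\frac{1}{4 - 3} \right)} \right)} \left(-81\right)) = - (6^{2} - -243) = - (36 + 243) = \left(-1\right) 279 = -279$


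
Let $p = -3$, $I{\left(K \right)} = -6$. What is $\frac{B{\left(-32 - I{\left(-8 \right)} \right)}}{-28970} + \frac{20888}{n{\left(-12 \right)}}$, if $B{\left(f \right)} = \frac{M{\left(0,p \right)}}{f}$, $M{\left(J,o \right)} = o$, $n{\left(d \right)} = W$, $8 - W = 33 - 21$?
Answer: $- \frac{3933314843}{753220} \approx -5222.0$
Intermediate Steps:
$W = -4$ ($W = 8 - \left(33 - 21\right) = 8 - 12 = -4$)
$n{\left(d \right)} = -4$
$B{\left(f \right)} = - \frac{3}{f}$
$\frac{B{\left(-32 - I{\left(-8 \right)} \right)}}{-28970} + \frac{20888}{n{\left(-12 \right)}} = \frac{\left(-3\right) \frac{1}{-32 - -6}}{-28970} + \frac{20888}{-4} = - \frac{3}{-32 + 6} \left(- \frac{1}{28970}\right) + 20888 \left(- \frac{1}{4}\right) = - \frac{3}{-26} \left(- \frac{1}{28970}\right) - 5222 = \left(-3\right) \left(- \frac{1}{26}\right) \left(- \frac{1}{28970}\right) - 5222 = \frac{3}{26} \left(- \frac{1}{28970}\right) - 5222 = - \frac{3}{753220} - 5222 = - \frac{3933314843}{753220}$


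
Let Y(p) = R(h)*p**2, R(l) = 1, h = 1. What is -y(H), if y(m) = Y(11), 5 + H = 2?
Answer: -121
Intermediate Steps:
Y(p) = p**2 (Y(p) = 1*p**2 = p**2)
H = -3 (H = -5 + 2 = -3)
y(m) = 121 (y(m) = 11**2 = 121)
-y(H) = -1*121 = -121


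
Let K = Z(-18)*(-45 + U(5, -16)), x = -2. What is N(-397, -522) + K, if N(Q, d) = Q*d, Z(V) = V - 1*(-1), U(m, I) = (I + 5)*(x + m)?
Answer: 208560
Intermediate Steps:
U(m, I) = (-2 + m)*(5 + I) (U(m, I) = (I + 5)*(-2 + m) = (5 + I)*(-2 + m) = (-2 + m)*(5 + I))
Z(V) = 1 + V (Z(V) = V + 1 = 1 + V)
K = 1326 (K = (1 - 18)*(-45 + (-10 - 2*(-16) + 5*5 - 16*5)) = -17*(-45 + (-10 + 32 + 25 - 80)) = -17*(-45 - 33) = -17*(-78) = 1326)
N(-397, -522) + K = -397*(-522) + 1326 = 207234 + 1326 = 208560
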